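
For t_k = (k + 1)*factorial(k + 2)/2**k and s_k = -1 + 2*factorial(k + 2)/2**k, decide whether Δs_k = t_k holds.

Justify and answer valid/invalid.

s_(k+1) = 2*2**(-k - 1)*factorial(k + 3) - 1
s_(k+1) − s_k = (k + 1)*factorial(k + 2)/2**k
(s_(k+1) − s_k) − t_k = 0

valid (s_(k+1) − s_k reduces to t_k)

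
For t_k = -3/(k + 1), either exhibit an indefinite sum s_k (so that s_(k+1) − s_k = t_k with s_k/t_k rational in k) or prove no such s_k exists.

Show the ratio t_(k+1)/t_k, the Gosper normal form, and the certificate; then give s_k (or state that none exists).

no hypergeometric antidifference exists

t_(k+1)/t_k = (k + 1)/(k + 2).
So A=k + 1 and B=k + 2, with C=1.
f must satisfy (k + 1)·f(k+1) − (k + 1)·f(k) = 1.
d = 0 from the (1,1,0) case.
Generic f = c0 gives residual -1; -1 = 0 cannot hold, so t_k is not Gosper-summable.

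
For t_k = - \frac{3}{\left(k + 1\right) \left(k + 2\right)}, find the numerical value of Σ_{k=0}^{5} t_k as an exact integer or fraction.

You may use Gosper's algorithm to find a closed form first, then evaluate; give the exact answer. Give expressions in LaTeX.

Σ = -18/7

The ratio is (k + 1)/(k + 3).
Gosper form: A/B · C(k+1)/C(k) with A=k + 1, B=k + 3, C=1.
Key eq: (k + 1)·f(k+1) = (k + 2)·f(k) + (1).
Degrees (1,1,0) ⇒ d ≤ 1.
Coefficient equations give f(k) = k.
So s_k = (B(k−1)f/C)·t_k = (k*(k + 2))·t_k = -3*k/(k + 1).
Check: Δs_k = -3/(k**2 + 3*k + 2). ✓
Sum = s_(6) − s_(0); s_(6) = -18/7, s_(0) = 0 ⇒ -18/7.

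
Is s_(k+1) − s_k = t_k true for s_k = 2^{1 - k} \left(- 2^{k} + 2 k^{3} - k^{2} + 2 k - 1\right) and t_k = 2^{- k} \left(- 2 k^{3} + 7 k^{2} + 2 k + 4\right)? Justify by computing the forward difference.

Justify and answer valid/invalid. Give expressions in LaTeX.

valid (s_(k+1) − s_k reduces to t_k)

s_(k+1) = (-2**(k + 1) + 2*k**3 + 5*k**2 + 6*k + 2)/2**k
s_(k+1) − s_k = (-2*k**3 + 7*k**2 + 2*k + 4)/2**k
(s_(k+1) − s_k) − t_k = 0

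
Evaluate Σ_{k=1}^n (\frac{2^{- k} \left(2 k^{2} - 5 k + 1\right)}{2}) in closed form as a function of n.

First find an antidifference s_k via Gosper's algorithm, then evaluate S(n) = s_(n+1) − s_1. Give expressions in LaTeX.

The ratio is (2*k**2 - k - 2)/(2*(2*k**2 - 5*k + 1)).
So A=1/2 and B=1, with C=k**2 - 5*k/2 + 1/2.
Solve (1/2)·f(k+1) − (1)·f(k) = k**2 - 5*k/2 + 1/2.
Bound: deg f ≤ 2.
Solving with deg f ≤ 2: f(k) = -2*k**2 + k - 2.
Then R = B(k−1)f/C = -2*(2*k**2 - k + 2)/(2*k**2 - 5*k + 1), so s_k = R(k)·t_k = (-2*k**2 + k - 2)/2**k.
Verify: (2*k**2 - 5*k + 1)/(2*2**k) matches t_k.
Σ_(k=1)^n t_k = s_(n+1) − s_(1) = (2**(-n - 1)*(-2*n**2 - 3*n - 3)) − (-3/2), i.e. 2**(-n - 1)*(3*2**n - 2*n**2 - 3*n - 3).

S(n) = 2^{- n - 1} \left(3 \cdot 2^{n} - 2 n^{2} - 3 n - 3\right)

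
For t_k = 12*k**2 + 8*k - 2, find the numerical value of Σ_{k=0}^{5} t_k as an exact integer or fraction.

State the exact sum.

Σ = 768

Ratio r(k) = (6*k**2 + 16*k + 9)/(6*k**2 + 4*k - 1).
A = 1, B = 1, C = k**2 + 2*k/3 - 1/6.
Need (1)·f(k+1) − (1)·f(k) = k**2 + 2*k/3 - 1/6.
Bound: deg f ≤ 3.
Solving with deg f ≤ 3: f(k) = k*(2*k**2 - k - 2)/6.
R(k) = B(k−1)·f(k)/C(k) = k*(2*k**2 - k - 2)/(6*k**2 + 4*k - 1); s_k = R·t_k = 2*k*(2*k**2 - k - 2).
Verify: 12*k**2 + 8*k - 2 matches t_k.
Evaluate s at k=6 and k=0: 768 and 0; difference 768.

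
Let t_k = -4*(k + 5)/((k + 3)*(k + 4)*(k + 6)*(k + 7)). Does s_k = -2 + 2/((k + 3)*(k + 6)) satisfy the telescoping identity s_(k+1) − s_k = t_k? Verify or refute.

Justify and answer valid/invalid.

Valid: the claim telescopes to t_k.

s_(k+1) = -2 + 2/((k + 4)*(k + 7))
s_(k+1) − s_k = 4*(-k - 5)/(k**4 + 20*k**3 + 145*k**2 + 450*k + 504)
(s_(k+1) − s_k) − t_k = 0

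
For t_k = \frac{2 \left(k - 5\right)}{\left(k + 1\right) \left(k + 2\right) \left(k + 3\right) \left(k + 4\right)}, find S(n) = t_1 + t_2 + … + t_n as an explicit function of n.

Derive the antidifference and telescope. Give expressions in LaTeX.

S(n) = \frac{n \left(- n^{2} - 9 n - 38\right)}{12 \left(n^{3} + 9 n^{2} + 26 n + 24\right)}

The ratio is (k - 4)*(k + 1)/((k - 5)*(k + 5)).
Normal form (A,B,C) = (k + 1, k + 5, k - 5).
Key eq: (k + 1)·f(k+1) = (k + 4)·f(k) + (k - 5).
Bound: deg f ≤ 3.
Match coefficients ⇒ f(k) = -k*(k**2 + 6*k + 13)/4.
R(k) = B(k−1)·f(k)/C(k) = -k*(k + 4)*(k**2 + 6*k + 13)/(4*(k - 5)); s_k = R·t_k = k*(-k**2 - 6*k - 13)/(2*(k + 1)*(k + 2)*(k + 3)).
Check: Δs_k = 2*(k - 5)/(k**4 + 10*k**3 + 35*k**2 + 50*k + 24). ✓
Telescope: S(n) = s_(n+1) − s_(1) = (-n**3 - 9*n**2 - 28*n - 20)/(2*(n**3 + 9*n**2 + 26*n + 24)) − (-5/12) = n*(-n**2 - 9*n - 38)/(12*(n**3 + 9*n**2 + 26*n + 24)).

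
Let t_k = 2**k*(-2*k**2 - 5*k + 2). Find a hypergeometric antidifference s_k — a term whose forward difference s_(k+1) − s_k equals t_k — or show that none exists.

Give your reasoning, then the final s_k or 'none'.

s_k = 2**k*k*(3 - 2*k)

Step 1: r(k) = 2*(2*k**2 + 9*k + 5)/(2*k**2 + 5*k - 2).
Gosper form: A/B · C(k+1)/C(k) with A=2, B=1, C=k**2 + 5*k/2 - 1.
f must satisfy (2)·f(k+1) − (1)·f(k) = k**2 + 5*k/2 - 1.
Degrees (0,0,2) ⇒ d ≤ 2.
Match coefficients ⇒ f(k) = k*(2*k - 3)/2.
Get s_k = R·t_k = 2**k*k*(3 - 2*k) with R(k) = B(k−1)f(k)/C(k) = k*(2*k - 3)/(2*k**2 + 5*k - 2).
Verify: 2**k*(-2*k**2 - 5*k + 2) matches t_k.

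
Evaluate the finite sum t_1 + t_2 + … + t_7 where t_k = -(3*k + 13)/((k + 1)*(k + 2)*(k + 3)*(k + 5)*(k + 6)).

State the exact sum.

Σ = -7/260

r(k) = (k + 1)*(k + 5)*(3*k + 16)/((k + 4)*(k + 7)*(3*k + 13)) after simplifying.
Take A(k)=k + 1, B(k)=k + 7, C(k)=k**2 + 25*k/3 + 52/3.
f must satisfy (k + 1)·f(k+1) − (k + 6)·f(k) = k**2 + 25*k/3 + 52/3.
Degrees (1,1,2) ⇒ d ≤ 5.
Coefficient equations give f(k) = k*(k + 3)*(k + 4)*(k**2 + 8*k + 17)/30.
Get s_k = R·t_k = k*(-k**2 - 8*k - 17)/(10*(k**3 + 8*k**2 + 17*k + 10)) with R(k) = B(k−1)f(k)/C(k) = k*(k + 3)*(k + 6)*(k**2 + 8*k + 17)/(10*(3*k + 13)).
Δs = (-3*k - 13)/(k**5 + 17*k**4 + 107*k**3 + 307*k**2 + 396*k + 180), as required.
Evaluate s at k=8 and k=1: -58/585 and -13/180; difference -7/260.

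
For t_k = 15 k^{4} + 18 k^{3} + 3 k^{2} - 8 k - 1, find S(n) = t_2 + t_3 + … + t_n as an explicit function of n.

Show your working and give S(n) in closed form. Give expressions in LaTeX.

S(n) = 3 n^{5} + 12 n^{4} + 15 n^{3} + 2 n^{2} - 5 n - 27

Compute t_(k+1)/t_k: get (15*k**4 + 78*k**3 + 147*k**2 + 112*k + 27)/(15*k**4 + 18*k**3 + 3*k**2 - 8*k - 1).
Factor: A=1; B=1; C=k**4 + 6*k**3/5 + k**2/5 - 8*k/15 - 1/15.
Need (1)·f(k+1) − (1)·f(k) = k**4 + 6*k**3/5 + k**2/5 - 8*k/15 - 1/15.
d = 5 from the (0,0,4) case.
Match coefficients ⇒ f(k) = k*(3*k**4 - 3*k**3 - 3*k**2 - k + 3)/15.
Get s_k = R·t_k = k*(3*k**4 - 3*k**3 - 3*k**2 - k + 3) with R(k) = B(k−1)f(k)/C(k) = k*(3*k**4 - 3*k**3 - 3*k**2 - k + 3)/(15*k**4 + 18*k**3 + 3*k**2 - 8*k - 1).
Check: Δs_k = 15*k**4 + 18*k**3 + 3*k**2 - 8*k - 1. ✓
Telescope: S(n) = s_(n+1) − s_(2) = 3*n**5 + 12*n**4 + 15*n**3 + 2*n**2 - 5*n - 1 − (26) = 3*n**5 + 12*n**4 + 15*n**3 + 2*n**2 - 5*n - 27.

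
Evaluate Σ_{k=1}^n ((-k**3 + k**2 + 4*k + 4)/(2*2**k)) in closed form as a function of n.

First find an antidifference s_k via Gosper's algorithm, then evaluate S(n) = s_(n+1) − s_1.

The ratio is (k**3/2 + k**2 - 3*k/2 - 4)/(k**3 - k**2 - 4*k - 4).
Gosper form: A/B · C(k+1)/C(k) with A=1/2, B=1, C=k**3 - k**2 - 4*k - 4.
Need (1/2)·f(k+1) − (1)·f(k) = k**3 - k**2 - 4*k - 4.
Degrees (0,0,3) ⇒ d ≤ 3.
Solving with deg f ≤ 3: f(k) = -2*(k + 1)*(k**2 + k + 2).
R(k) = B(k−1)·f(k)/C(k) = -2*(k + 1)*(k**2 + k + 2)/(k**3 - k**2 - 4*k - 4); s_k = R·t_k = (k**3 + 2*k**2 + 3*k + 2)/2**k.
Δs = (-k**3 + k**2 + 4*k + 4)/(2*2**k), as required.
s_(n+1) = 2**(-n - 1)*(n**3 + 5*n**2 + 10*n + 8) and s_(1) = 4, so S(n) = 2**(-n - 1)*(-2**(n + 3) + n**3 + 5*n**2 + 10*n + 8).

S(n) = 2**(-n - 1)*(-2**(n + 3) + n**3 + 5*n**2 + 10*n + 8)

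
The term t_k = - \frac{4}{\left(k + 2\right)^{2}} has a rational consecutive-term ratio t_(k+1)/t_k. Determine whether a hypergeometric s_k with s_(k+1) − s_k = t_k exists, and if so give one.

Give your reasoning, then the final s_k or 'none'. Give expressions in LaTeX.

Ratio r(k) = (k + 2)**2/(k + 3)**2.
Normal form (A,B,C) = (k**2 + 4*k + 4, k**2 + 6*k + 9, 1).
f must satisfy (k**2 + 4*k + 4)·f(k+1) − (k**2 + 4*k + 4)·f(k) = 1.
From deg A=2, deg B=2, deg C=0: d=0.
Put f(k) = c0: A·f(k+1) − B(k−1)·f(k) − C = -1; need -1 = 0 — inconsistent ⇒ no f, not summable.

no hypergeometric antidifference exists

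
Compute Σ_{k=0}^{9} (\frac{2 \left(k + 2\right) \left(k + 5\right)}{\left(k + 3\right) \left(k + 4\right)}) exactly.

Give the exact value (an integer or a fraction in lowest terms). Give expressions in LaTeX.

Compute t_(k+1)/t_k: get (k + 3)**2*(k + 6)/((k + 2)*(k + 5)**2).
Factor: A=k + 3; B=k + 5; C=k**2 + 7*k + 10.
Need (k + 3)·f(k+1) − (k + 4)·f(k) = k**2 + 7*k + 10.
Bound: deg f ≤ 2.
Coefficient equations give f(k) = k*(3*k + 7)/3.
Then R = B(k−1)f/C = k*(k + 4)*(3*k + 7)/(3*(k + 2)*(k + 5)), so s_k = R(k)·t_k = 2*k*(3*k + 7)/(3*(k + 3)).
Check: Δs_k = 2*(k**2 + 7*k + 10)/(k**2 + 7*k + 12). ✓
Σ_(k=0)^(9) t_k = s_(10) − s_(0) = 740/39 − (0) = 740/39.

Σ = 740/39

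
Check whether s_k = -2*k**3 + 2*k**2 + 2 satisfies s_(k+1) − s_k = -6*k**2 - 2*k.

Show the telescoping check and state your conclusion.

s_(k+1) = -2*(k + 1)**3 + 2*(k + 1)**2 + 2
s_(k+1) − s_k = 2*k*(-3*k - 1)
(s_(k+1) − s_k) − t_k = 0

valid (s_(k+1) − s_k reduces to t_k)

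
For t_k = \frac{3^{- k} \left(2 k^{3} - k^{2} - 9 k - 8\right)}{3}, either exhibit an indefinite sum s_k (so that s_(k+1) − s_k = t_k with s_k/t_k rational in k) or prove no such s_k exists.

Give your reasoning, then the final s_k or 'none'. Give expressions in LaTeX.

s_k = 3^{- k} \left(- k^{3} - k^{2} + 2 k + 4\right)

r(k) = (2*k**3 + 5*k**2 - 5*k - 16)/(3*(2*k**3 - k**2 - 9*k - 8)) after simplifying.
A = 1/3, B = 1, C = k**3 - k**2/2 - 9*k/2 - 4.
Set up (1/3)·f(k+1) − (1)·f(k) − (k**3 - k**2/2 - 9*k/2 - 4) = 0.
From deg A=0, deg B=0, deg C=3: d=3.
Solve for f: f(k) = -3*(k**3 + k**2 - 2*k - 4)/2 (degree 3 ≤ 3).
Get s_k = R·t_k = (-k**3 - k**2 + 2*k + 4)/3**k with R(k) = B(k−1)f(k)/C(k) = -3*(k**3 + k**2 - 2*k - 4)/(2*k**3 - k**2 - 9*k - 8).
Check: Δs_k = (2*k**3 - k**2 - 9*k - 8)/(3*3**k). ✓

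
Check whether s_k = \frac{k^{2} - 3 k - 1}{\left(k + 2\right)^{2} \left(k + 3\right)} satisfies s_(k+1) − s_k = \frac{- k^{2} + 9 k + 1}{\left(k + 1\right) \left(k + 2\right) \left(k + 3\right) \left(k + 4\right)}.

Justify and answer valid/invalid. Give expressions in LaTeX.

s_(k+1) = (-3*k + (k + 1)**2 - 4)/((k + 3)**2*(k + 4))
s_(k+1) − s_k = k*(-k**2 + 7*k + 27)/(k**5 + 14*k**4 + 77*k**3 + 208*k**2 + 276*k + 144)
(s_(k+1) − s_k) − t_k = 2*(k**3 - 3*k**2 - 16*k - 3)/(k**6 + 15*k**5 + 91*k**4 + 285*k**3 + 484*k**2 + 420*k + 144)

Invalid: residual \frac{2 \left(k^{3} - 3 k^{2} - 16 k - 3\right)}{k^{6} + 15 k^{5} + 91 k^{4} + 285 k^{3} + 484 k^{2} + 420 k + 144} ≠ 0.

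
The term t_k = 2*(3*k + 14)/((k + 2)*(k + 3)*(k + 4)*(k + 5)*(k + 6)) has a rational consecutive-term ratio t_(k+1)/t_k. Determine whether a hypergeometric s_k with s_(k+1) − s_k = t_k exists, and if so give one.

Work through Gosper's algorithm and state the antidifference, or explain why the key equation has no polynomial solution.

Compute t_(k+1)/t_k: get (k + 2)*(3*k + 17)/((k + 7)*(3*k + 14)).
Factor: A=k + 2; B=k + 7; C=k + 14/3.
Need (k + 2)·f(k+1) − (k + 6)·f(k) = k + 14/3.
d = 4 from the (1,1,1) case.
Match coefficients ⇒ f(k) = k*(k + 4)*(k**2 + 10*k + 31)/90.
R(k) = B(k−1)·f(k)/C(k) = k*(k + 4)*(k + 6)*(k**2 + 10*k + 31)/(30*(3*k + 14)); s_k = R·t_k = k*(k**2 + 10*k + 31)/(15*(k**3 + 10*k**2 + 31*k + 30)).
s_(k+1) − s_k = 2*(3*k + 14)/(k**5 + 20*k**4 + 155*k**3 + 580*k**2 + 1044*k + 720) = t_k.

s_k = k*(k**2 + 10*k + 31)/(15*(k**3 + 10*k**2 + 31*k + 30))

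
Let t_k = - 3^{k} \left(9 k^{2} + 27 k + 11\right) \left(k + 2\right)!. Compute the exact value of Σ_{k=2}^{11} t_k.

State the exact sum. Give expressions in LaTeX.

The ratio is 3*(9*k**3 + 72*k**2 + 182*k + 141)/(9*k**2 + 27*k + 11).
Take A(k)=3*k + 9, B(k)=1, C(k)=k**2 + 3*k + 11/9.
f must satisfy (3*k + 9)·f(k+1) − (1)·f(k) = k**2 + 3*k + 11/9.
d = 1 from the (1,0,2) case.
Solving with deg f ≤ 1: f(k) = (3*k - 2)/9.
Get s_k = R·t_k = -3**k*(3*k - 2)*factorial(k + 2) with R(k) = B(k−1)f(k)/C(k) = (3*k - 2)/(9*k**2 + 27*k + 11).
Check: Δs_k = -3**k*(9*k**2 + 27*k + 11)*factorial(k + 2). ✓
Σ_(k=2)^(11) t_k = s_(12) − s_(2) = -1575224020623052800 − (-864) = -1575224020623051936.

Σ = -1575224020623051936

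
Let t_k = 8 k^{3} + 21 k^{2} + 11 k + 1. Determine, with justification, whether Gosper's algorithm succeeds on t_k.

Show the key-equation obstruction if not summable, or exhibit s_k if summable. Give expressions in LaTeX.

Yes. s_k = k \left(2 k^{3} + 3 k^{2} - 3 k - 1\right).

r(k) = (8*k**3 + 45*k**2 + 77*k + 41)/(8*k**3 + 21*k**2 + 11*k + 1) after simplifying.
Take A(k)=1, B(k)=1, C(k)=k**3 + 21*k**2/8 + 11*k/8 + 1/8.
f must satisfy (1)·f(k+1) − (1)·f(k) = k**3 + 21*k**2/8 + 11*k/8 + 1/8.
Bound: deg f ≤ 4.
Match coefficients ⇒ f(k) = k*(2*k**3 + 3*k**2 - 3*k - 1)/8.
Certificate R = B(k−1)f/C = k*(2*k**3 + 3*k**2 - 3*k - 1)/(8*k**3 + 21*k**2 + 11*k + 1) gives s_k = k*(2*k**3 + 3*k**2 - 3*k - 1).
Δs = 8*k**3 + 21*k**2 + 11*k + 1, as required.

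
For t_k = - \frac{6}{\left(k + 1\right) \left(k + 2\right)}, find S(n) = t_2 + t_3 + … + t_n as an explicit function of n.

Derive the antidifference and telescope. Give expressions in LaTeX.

S(n) = \frac{2 \left(1 - n\right)}{n + 2}

r(k) = (k + 1)/(k + 3) after simplifying.
So A=k + 1 and B=k + 3, with C=1.
Set up (k + 1)·f(k+1) − (k + 2)·f(k) − (1) = 0.
deg f ≤ 1 (via 1,1,0).
Solving with deg f ≤ 1: f(k) = k.
R(k) = B(k−1)·f(k)/C(k) = k*(k + 2); s_k = R·t_k = -6*k/(k + 1).
Verify: -6/(k**2 + 3*k + 2) matches t_k.
Evaluate: s_(n+1) = 6*(-n - 1)/(n + 2); subtract s_(2) = -4 ⇒ S(n) = 2*(1 - n)/(n + 2).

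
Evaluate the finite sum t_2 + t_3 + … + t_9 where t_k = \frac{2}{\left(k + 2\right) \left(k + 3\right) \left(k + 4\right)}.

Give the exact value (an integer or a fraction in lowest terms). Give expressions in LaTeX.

t_(k+1)/t_k = (k + 2)/(k + 5).
A = k + 2, B = k + 5, C = 1.
f must satisfy (k + 2)·f(k+1) − (k + 4)·f(k) = 1.
Bound: deg f ≤ 2.
Solve for f: f(k) = k*(k + 5)/12 (degree 2 ≤ 2).
Then R = B(k−1)f/C = k*(k + 4)*(k + 5)/12, so s_k = R(k)·t_k = k*(k + 5)/(6*(k + 2)*(k + 3)).
Check: Δs_k = 2/(k**3 + 9*k**2 + 26*k + 24). ✓
Sum = s_(10) − s_(2); s_(10) = 25/156, s_(2) = 7/60 ⇒ 17/390.

Σ = 17/390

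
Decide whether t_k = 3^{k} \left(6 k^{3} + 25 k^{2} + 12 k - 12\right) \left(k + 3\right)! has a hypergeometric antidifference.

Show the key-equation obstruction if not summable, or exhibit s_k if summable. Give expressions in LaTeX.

r(k) = 3*(6*k**4 + 67*k**3 + 252*k**2 + 351*k + 124)/(6*k**3 + 25*k**2 + 12*k - 12) after simplifying.
Factor: A=3*k + 12; B=1; C=k**3 + 25*k**2/6 + 2*k - 2.
Need (3*k + 12)·f(k+1) − (1)·f(k) = k**3 + 25*k**2/6 + 2*k - 2.
Degrees (1,0,3) ⇒ d ≤ 2.
Match coefficients ⇒ f(k) = k*(2*k - 3)/6.
Get s_k = R·t_k = 3**k*k*(2*k - 3)*factorial(k + 3) with R(k) = B(k−1)f(k)/C(k) = k*(2*k - 3)/(6*k**3 + 25*k**2 + 12*k - 12).
Δs = 3**k*(6*k**3 + 25*k**2 + 12*k - 12)*factorial(k + 3), as required.

Yes. s_k = 3^{k} k \left(2 k - 3\right) \left(k + 3\right)!.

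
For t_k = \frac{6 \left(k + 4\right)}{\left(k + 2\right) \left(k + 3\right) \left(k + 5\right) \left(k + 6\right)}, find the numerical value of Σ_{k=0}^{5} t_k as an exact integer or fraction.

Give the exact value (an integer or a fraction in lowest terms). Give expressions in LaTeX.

Σ = 117/440

r(k) = (k + 2)*(k + 5)**2/((k + 4)**2*(k + 7)) after simplifying.
Gosper form: A/B · C(k+1)/C(k) with A=k + 2, B=k + 7, C=k**2 + 8*k + 16.
Set up (k + 2)·f(k+1) − (k + 6)·f(k) − (k**2 + 8*k + 16) = 0.
From deg A=1, deg B=1, deg C=2: d=4.
Coefficient equations give f(k) = k*(k + 3)*(k + 4)*(k + 7)/20.
Then R = B(k−1)f/C = k*(k + 3)*(k + 6)*(k + 7)/(20*(k + 4)), so s_k = R(k)·t_k = 3*k*(k + 7)/(10*(k**2 + 7*k + 10)).
Check: Δs_k = 6*(k + 4)/(k**4 + 16*k**3 + 91*k**2 + 216*k + 180). ✓
Sum = s_(6) − s_(0); s_(6) = 117/440, s_(0) = 0 ⇒ 117/440.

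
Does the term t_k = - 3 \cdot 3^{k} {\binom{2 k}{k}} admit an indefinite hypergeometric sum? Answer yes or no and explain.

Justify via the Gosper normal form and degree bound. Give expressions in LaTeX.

No. Not Gosper-summable.

r(k) = 6*(2*k + 1)/(k + 1) after simplifying.
Gosper form: A/B · C(k+1)/C(k) with A=12*k + 6, B=k + 1, C=1.
f must satisfy (12*k + 6)·f(k+1) − (k)·f(k) = 1.
Bound: deg f ≤ -1.
deg f ≤ -1 is impossible — no certificate.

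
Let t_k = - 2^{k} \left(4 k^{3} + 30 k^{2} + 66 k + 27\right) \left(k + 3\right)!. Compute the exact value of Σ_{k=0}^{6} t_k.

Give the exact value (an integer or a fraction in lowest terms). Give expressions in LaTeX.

Σ = -57131827218

Step 1: r(k) = 2*(4*k**4 + 58*k**3 + 306*k**2 + 679*k + 508)/(4*k**3 + 30*k**2 + 66*k + 27).
Normal form (A,B,C) = (2*k + 8, 1, k**3 + 15*k**2/2 + 33*k/2 + 27/4).
Key eq: (2*k + 8)·f(k+1) = (1)·f(k) + (k**3 + 15*k**2/2 + 33*k/2 + 27/4).
Degrees (1,0,3) ⇒ d ≤ 2.
Solving with deg f ≤ 2: f(k) = (2*k**2 + 4*k - 3)/4.
Then R = B(k−1)f/C = (2*k**2 + 4*k - 3)/(4*k**3 + 30*k**2 + 66*k + 27), so s_k = R(k)·t_k = -2**k*(2*k**2 + 4*k - 3)*factorial(k + 3).
Δs = -2**k*(4*k**3 + 30*k**2 + 66*k + 27)*factorial(k + 3), as required.
Sum = s_(7) − s_(0); s_(7) = -57131827200, s_(0) = 18 ⇒ -57131827218.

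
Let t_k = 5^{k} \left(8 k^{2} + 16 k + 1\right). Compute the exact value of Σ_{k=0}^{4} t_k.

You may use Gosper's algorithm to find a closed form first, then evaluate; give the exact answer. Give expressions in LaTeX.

Σ = 137501

Step 1: r(k) = 5*(8*k**2 + 32*k + 25)/(8*k**2 + 16*k + 1).
Normal form (A,B,C) = (5, 1, k**2 + 2*k + 1/8).
Set up (5)·f(k+1) − (1)·f(k) − (k**2 + 2*k + 1/8) = 0.
Degrees (0,0,2) ⇒ d ≤ 2.
Solve for f: f(k) = (k - 1)*(2*k + 1)/8 (degree 2 ≤ 2).
Get s_k = R·t_k = 5**k*(2*k**2 - k - 1) with R(k) = B(k−1)f(k)/C(k) = (k - 1)*(2*k + 1)/(8*k**2 + 16*k + 1).
Δs = 5**k*(8*k**2 + 16*k + 1), as required.
Evaluate s at k=5 and k=0: 137500 and -1; difference 137501.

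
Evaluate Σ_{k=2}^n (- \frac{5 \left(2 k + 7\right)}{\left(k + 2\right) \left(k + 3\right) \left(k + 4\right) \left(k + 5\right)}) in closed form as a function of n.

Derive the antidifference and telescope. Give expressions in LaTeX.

S(n) = \frac{5 \left(- n^{2} - 8 n + 9\right)}{24 \left(n^{2} + 8 n + 15\right)}

Ratio r(k) = (k + 2)*(2*k + 9)/((k + 6)*(2*k + 7)).
Normal form (A,B,C) = (k + 2, k + 6, k + 7/2).
f must satisfy (k + 2)·f(k+1) − (k + 5)·f(k) = k + 7/2.
d = 3 from the (1,1,1) case.
Coefficient equations give f(k) = k*(k + 3)*(k + 6)/16.
R(k) = B(k−1)·f(k)/C(k) = k*(k + 3)*(k + 5)*(k + 6)/(8*(2*k + 7)); s_k = R·t_k = 5*k*(-k - 6)/(8*(k**2 + 6*k + 8)).
Verify: 5*(-2*k - 7)/(k**4 + 14*k**3 + 71*k**2 + 154*k + 120) matches t_k.
s_(n+1) = 5*(-n**2 - 8*n - 7)/(8*(n**2 + 8*n + 15)) and s_(2) = -5/12, so S(n) = 5*(-n**2 - 8*n + 9)/(24*(n**2 + 8*n + 15)).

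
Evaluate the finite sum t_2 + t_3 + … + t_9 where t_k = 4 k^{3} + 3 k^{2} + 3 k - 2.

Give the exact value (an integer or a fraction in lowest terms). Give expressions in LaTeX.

Σ = 9064

Ratio r(k) = (4*k**3 + 15*k**2 + 21*k + 8)/(4*k**3 + 3*k**2 + 3*k - 2).
So A=1 and B=1, with C=k**3 + 3*k**2/4 + 3*k/4 - 1/2.
Set up (1)·f(k+1) − (1)·f(k) − (k**3 + 3*k**2/4 + 3*k/4 - 1/2) = 0.
Degrees (0,0,3) ⇒ d ≤ 4.
Solving with deg f ≤ 4: f(k) = k*(k**3 - k**2 + k - 3)/4.
Get s_k = R·t_k = k*(k**3 - k**2 + k - 3) with R(k) = B(k−1)f(k)/C(k) = k*(k**3 - k**2 + k - 3)/(4*k**3 + 3*k**2 + 3*k - 2).
s_(k+1) − s_k = 4*k**3 + 3*k**2 + 3*k - 2 = t_k.
Σ_(k=2)^(9) t_k = s_(10) − s_(2) = 9070 − (6) = 9064.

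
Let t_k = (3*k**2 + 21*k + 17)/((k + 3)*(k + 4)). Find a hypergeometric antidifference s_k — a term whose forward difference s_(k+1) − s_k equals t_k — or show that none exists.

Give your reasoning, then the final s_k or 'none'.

Ratio r(k) = (k + 3)*(21*k + 3*(k + 1)**2 + 38)/((k + 5)*(3*k**2 + 21*k + 17)).
Normal form (A,B,C) = (k + 3, k + 5, k**2 + 7*k + 17/3).
Set up (k + 3)·f(k+1) − (k + 4)·f(k) − (k**2 + 7*k + 17/3) = 0.
deg f ≤ 2 (via 1,1,2).
Match coefficients ⇒ f(k) = k*(9*k + 8)/9.
R(k) = B(k−1)·f(k)/C(k) = k*(k + 4)*(9*k + 8)/(3*(3*k**2 + 21*k + 17)); s_k = R·t_k = k*(9*k + 8)/(3*(k + 3)).
Verify: (3*k**2 + 21*k + 17)/(k**2 + 7*k + 12) matches t_k.

s_k = k*(9*k + 8)/(3*(k + 3))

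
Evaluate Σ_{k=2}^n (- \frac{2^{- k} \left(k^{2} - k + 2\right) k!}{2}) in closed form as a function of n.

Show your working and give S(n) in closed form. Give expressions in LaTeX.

S(n) = 2^{- n - 1} \left(2^{n} - n^{2} n! - n n!\right)

The ratio is (k + 1)*(-k + (k + 1)**2 + 1)/(2*(k**2 - k + 2)).
Factor: A=k/2 + 1/2; B=1; C=k**2 - k + 2.
Set up (k/2 + 1/2)·f(k+1) − (1)·f(k) − (k**2 - k + 2) = 0.
Degrees (1,0,2) ⇒ d ≤ 1.
A polynomial solution: f(k) = 2*(k - 1).
R(k) = B(k−1)·f(k)/C(k) = 2*(k - 1)/(k**2 - k + 2); s_k = R·t_k = -(k - 1)*factorial(k)/2**k.
s_(k+1) − s_k = -(k**2 - k + 2)*factorial(k)/(2*2**k) = t_k.
s_(n+1) = -2**(-n - 1)*n*factorial(n + 1) and s_(2) = -1/2, so S(n) = 2**(-n - 1)*(2**n - n**2*factorial(n) - n*factorial(n)).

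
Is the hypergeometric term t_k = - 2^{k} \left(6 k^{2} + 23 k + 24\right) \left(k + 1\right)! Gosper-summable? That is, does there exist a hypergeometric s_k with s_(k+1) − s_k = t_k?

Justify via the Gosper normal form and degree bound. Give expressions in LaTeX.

Yes. s_k = - 2^{k} \left(3 k + 4\right) \left(k + 1\right)!.

t_(k+1)/t_k = 2*(6*k**3 + 47*k**2 + 123*k + 106)/(6*k**2 + 23*k + 24).
Normal form (A,B,C) = (2*k + 4, 1, k**2 + 23*k/6 + 4).
Need (2*k + 4)·f(k+1) − (1)·f(k) = k**2 + 23*k/6 + 4.
Bound: deg f ≤ 1.
A polynomial solution: f(k) = (3*k + 4)/6.
Then R = B(k−1)f/C = (3*k + 4)/(6*k**2 + 23*k + 24), so s_k = R(k)·t_k = -2**k*(3*k + 4)*factorial(k + 1).
s_(k+1) − s_k = -2**k*(6*k**2 + 23*k + 24)*factorial(k + 1) = t_k.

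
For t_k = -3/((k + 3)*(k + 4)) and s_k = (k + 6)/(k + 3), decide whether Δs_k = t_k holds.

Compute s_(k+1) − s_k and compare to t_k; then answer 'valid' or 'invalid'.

s_(k+1) = (k + 7)/(k + 4)
s_(k+1) − s_k = -3/(k**2 + 7*k + 12)
(s_(k+1) − s_k) − t_k = 0

valid; difference matches t_k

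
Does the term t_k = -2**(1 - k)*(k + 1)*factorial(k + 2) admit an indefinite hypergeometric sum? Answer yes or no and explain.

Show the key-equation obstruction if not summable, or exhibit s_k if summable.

Yes. s_k = -2**(2 - k)*factorial(k + 2).

t_(k+1)/t_k = (k + 2)*(k + 3)/(2*(k + 1)).
Take A(k)=k/2 + 3/2, B(k)=1, C(k)=k + 1.
Need (k/2 + 3/2)·f(k+1) − (1)·f(k) = k + 1.
Bound: deg f ≤ 0.
Match coefficients ⇒ f(k) = 2.
So s_k = (B(k−1)f/C)·t_k = (2/(k + 1))·t_k = -2**(2 - k)*factorial(k + 2).
Check: Δs_k = -2**(1 - k)*(k + 1)*factorial(k + 2). ✓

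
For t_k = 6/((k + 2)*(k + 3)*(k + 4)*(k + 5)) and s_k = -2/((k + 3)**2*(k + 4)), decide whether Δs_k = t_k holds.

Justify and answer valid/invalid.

s_(k+1) = -2/((k + 4)**2*(k + 5))
s_(k+1) − s_k = 2*(3*k + 11)/(k**5 + 19*k**4 + 143*k**3 + 533*k**2 + 984*k + 720)
(s_(k+1) − s_k) − t_k = 4*(-2*k - 7)/(k**6 + 21*k**5 + 181*k**4 + 819*k**3 + 2050*k**2 + 2688*k + 1440)

Invalid: residual 4*(-2*k - 7)/(k**6 + 21*k**5 + 181*k**4 + 819*k**3 + 2050*k**2 + 2688*k + 1440) ≠ 0.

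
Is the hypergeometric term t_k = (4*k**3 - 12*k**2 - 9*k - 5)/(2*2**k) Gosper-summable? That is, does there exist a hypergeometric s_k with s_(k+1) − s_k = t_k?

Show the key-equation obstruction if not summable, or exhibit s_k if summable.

Yes. s_k = (-4*k**3 - 3*k - 2)/2**k.

Ratio r(k) = (4*k**3 - 21*k - 22)/(2*(4*k**3 - 12*k**2 - 9*k - 5)).
Normal form (A,B,C) = (1/2, 1, k**3 - 3*k**2 - 9*k/4 - 5/4).
f must satisfy (1/2)·f(k+1) − (1)·f(k) = k**3 - 3*k**2 - 9*k/4 - 5/4.
From deg A=0, deg B=0, deg C=3: d=3.
Solve for f: f(k) = -(2*k + 1)*(2*k**2 - k + 2)/2 (degree 3 ≤ 3).
Then R = B(k−1)f/C = -2*(2*k + 1)*(2*k**2 - k + 2)/(4*k**3 - 12*k**2 - 9*k - 5), so s_k = R(k)·t_k = (-4*k**3 - 3*k - 2)/2**k.
Verify: (4*k**3 - 12*k**2 - 9*k - 5)/(2*2**k) matches t_k.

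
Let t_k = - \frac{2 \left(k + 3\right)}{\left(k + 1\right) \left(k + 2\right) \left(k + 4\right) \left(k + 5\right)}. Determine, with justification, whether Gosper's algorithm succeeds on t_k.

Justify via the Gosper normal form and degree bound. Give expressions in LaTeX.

Yes. s_k = \frac{k \left(- k - 5\right)}{4 \left(k^{2} + 5 k + 4\right)}.

r(k) = (k + 1)*(k + 4)**2/((k + 3)**2*(k + 6)) after simplifying.
So A=k + 1 and B=k + 6, with C=k**2 + 6*k + 9.
Key eq: (k + 1)·f(k+1) = (k + 5)·f(k) + (k**2 + 6*k + 9).
Degrees (1,1,2) ⇒ d ≤ 4.
Coefficient equations give f(k) = k*(k + 2)*(k + 3)*(k + 5)/8.
Get s_k = R·t_k = k*(-k - 5)/(4*(k**2 + 5*k + 4)) with R(k) = B(k−1)f(k)/C(k) = k*(k + 2)*(k + 5)**2/(8*(k + 3)).
Verify: 2*(-k - 3)/(k**4 + 12*k**3 + 49*k**2 + 78*k + 40) matches t_k.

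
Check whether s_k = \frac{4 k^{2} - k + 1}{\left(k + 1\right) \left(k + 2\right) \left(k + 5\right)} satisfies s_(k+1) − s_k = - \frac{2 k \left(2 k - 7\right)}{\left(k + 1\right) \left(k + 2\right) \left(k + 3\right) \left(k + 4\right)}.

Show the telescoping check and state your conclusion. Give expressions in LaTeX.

Invalid: residual \frac{2 \left(8 k^{3} + 21 k^{2} - 73 k + 4\right)}{k^{6} + 21 k^{5} + 175 k^{4} + 735 k^{3} + 1624 k^{2} + 1764 k + 720} ≠ 0.

s_(k+1) = (-k + 4*(k + 1)**2)/((k + 2)*(k + 3)*(k + 6))
s_(k+1) − s_k = 2*(-2*k**3 + k**2 + 34*k + 1)/(k**5 + 17*k**4 + 107*k**3 + 307*k**2 + 396*k + 180)
(s_(k+1) − s_k) − t_k = 2*(8*k**3 + 21*k**2 - 73*k + 4)/(k**6 + 21*k**5 + 175*k**4 + 735*k**3 + 1624*k**2 + 1764*k + 720)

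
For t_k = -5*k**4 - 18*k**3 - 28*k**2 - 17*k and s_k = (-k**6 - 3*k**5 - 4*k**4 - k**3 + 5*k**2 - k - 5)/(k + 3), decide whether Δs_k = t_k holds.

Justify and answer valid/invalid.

Invalid: residual 2*(4*k**5 + 31*k**4 + 80*k**3 + 102*k**2 + 55*k - 5)/(k**2 + 7*k + 12) ≠ 0.

s_(k+1) = (-k**6 - 9*k**5 - 34*k**4 - 67*k**3 - 67*k**2 - 31*k - 10)/(k + 4)
s_(k+1) − s_k = (-5*k**6 - 45*k**5 - 152*k**4 - 269*k**3 - 251*k**2 - 94*k - 10)/(k**2 + 7*k + 12)
(s_(k+1) − s_k) − t_k = 2*(4*k**5 + 31*k**4 + 80*k**3 + 102*k**2 + 55*k - 5)/(k**2 + 7*k + 12)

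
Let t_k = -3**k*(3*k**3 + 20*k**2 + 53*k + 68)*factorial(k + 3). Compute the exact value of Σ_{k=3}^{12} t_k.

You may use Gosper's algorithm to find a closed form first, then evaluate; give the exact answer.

Σ = -6204529436524682952960

The ratio is 3*(3*k**4 + 41*k**3 + 218*k**2 + 552*k + 576)/(3*k**3 + 20*k**2 + 53*k + 68).
A = 3*k + 12, B = 1, C = k**3 + 20*k**2/3 + 53*k/3 + 68/3.
Set up (3*k + 12)·f(k+1) − (1)·f(k) − (k**3 + 20*k**2/3 + 53*k/3 + 68/3) = 0.
deg f ≤ 2 (via 1,0,3).
Solving with deg f ≤ 2: f(k) = (k**2 + k + 4)/3.
Then R = B(k−1)f/C = (k**2 + k + 4)/(3*k**3 + 20*k**2 + 53*k + 68), so s_k = R(k)·t_k = -3**k*(k**2 + k + 4)*factorial(k + 3).
Check: Δs_k = -3**k*(3*k**3 + 20*k**2 + 53*k + 68)*factorial(k + 3). ✓
Evaluate s at k=13 and k=3: -6204529436524683264000 and -311040; difference -6204529436524682952960.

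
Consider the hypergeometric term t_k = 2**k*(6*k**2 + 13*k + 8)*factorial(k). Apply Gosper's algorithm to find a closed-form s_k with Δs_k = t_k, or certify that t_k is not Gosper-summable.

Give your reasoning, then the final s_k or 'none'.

t_(k+1)/t_k = 2*(6*k**3 + 31*k**2 + 52*k + 27)/(6*k**2 + 13*k + 8).
Gosper form: A/B · C(k+1)/C(k) with A=2*k + 2, B=1, C=k**2 + 13*k/6 + 4/3.
Set up (2*k + 2)·f(k+1) − (1)·f(k) − (k**2 + 13*k/6 + 4/3) = 0.
From deg A=1, deg B=0, deg C=2: d=1.
Coefficient equations give f(k) = (3*k + 2)/6.
So s_k = (B(k−1)f/C)·t_k = ((3*k + 2)/(6*k**2 + 13*k + 8))·t_k = 2**k*(3*k + 2)*factorial(k).
s_(k+1) − s_k = 2**k*(6*k**2 + 13*k + 8)*factorial(k) = t_k.

s_k = 2**k*(3*k + 2)*factorial(k)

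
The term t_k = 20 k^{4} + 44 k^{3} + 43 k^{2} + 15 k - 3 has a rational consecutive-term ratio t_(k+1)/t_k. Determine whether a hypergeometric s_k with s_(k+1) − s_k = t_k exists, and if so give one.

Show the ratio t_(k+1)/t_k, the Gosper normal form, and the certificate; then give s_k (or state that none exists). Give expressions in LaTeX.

t_(k+1)/t_k = (20*k**4 + 124*k**3 + 295*k**2 + 313*k + 119)/(20*k**4 + 44*k**3 + 43*k**2 + 15*k - 3).
So A=1 and B=1, with C=k**4 + 11*k**3/5 + 43*k**2/20 + 3*k/4 - 3/20.
Solve (1)·f(k+1) − (1)·f(k) = k**4 + 11*k**3/5 + 43*k**2/20 + 3*k/4 - 3/20.
deg f ≤ 5 (via 0,0,4).
Solve for f: f(k) = k*(4*k**4 + k**3 - k**2 - 3*k - 4)/20 (degree 5 ≤ 5).
Certificate R = B(k−1)f/C = k*(4*k**4 + k**3 - k**2 - 3*k - 4)/(20*k**4 + 44*k**3 + 43*k**2 + 15*k - 3) gives s_k = k*(4*k**4 + k**3 - k**2 - 3*k - 4).
Check: Δs_k = 20*k**4 + 44*k**3 + 43*k**2 + 15*k - 3. ✓

s_k = k \left(4 k^{4} + k^{3} - k^{2} - 3 k - 4\right)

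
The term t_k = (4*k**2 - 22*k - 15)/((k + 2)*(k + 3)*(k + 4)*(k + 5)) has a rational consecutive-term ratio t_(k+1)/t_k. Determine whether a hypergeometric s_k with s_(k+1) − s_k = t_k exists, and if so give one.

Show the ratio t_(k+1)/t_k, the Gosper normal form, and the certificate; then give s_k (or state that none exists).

s_k = k*(-k**2 - 41*k - 18)/(8*(k + 2)*(k + 3)*(k + 4))

t_(k+1)/t_k = (k + 2)*(22*k - 4*(k + 1)**2 + 37)/((k + 6)*(-4*k**2 + 22*k + 15)).
A = k + 2, B = k + 6, C = k**2 - 11*k/2 - 15/4.
Need (k + 2)·f(k+1) − (k + 5)·f(k) = k**2 - 11*k/2 - 15/4.
Bound: deg f ≤ 3.
Solve for f: f(k) = -k*(k**2 + 41*k + 18)/32 (degree 3 ≤ 3).
Certificate R = B(k−1)f/C = -k*(k + 5)*(k**2 + 41*k + 18)/(8*(4*k**2 - 22*k - 15)) gives s_k = k*(-k**2 - 41*k - 18)/(8*(k + 2)*(k + 3)*(k + 4)).
s_(k+1) − s_k = (4*k**2 - 22*k - 15)/(k**4 + 14*k**3 + 71*k**2 + 154*k + 120) = t_k.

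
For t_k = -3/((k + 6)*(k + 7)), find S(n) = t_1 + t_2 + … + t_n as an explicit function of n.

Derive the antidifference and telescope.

Compute t_(k+1)/t_k: get (k + 6)/(k + 8).
Factor: A=k + 6; B=k + 8; C=1.
Set up (k + 6)·f(k+1) − (k + 7)·f(k) − (1) = 0.
From deg A=1, deg B=1, deg C=0: d=1.
Solve for f: f(k) = k/6 (degree 1 ≤ 1).
Get s_k = R·t_k = -k/(2*k + 12) with R(k) = B(k−1)f(k)/C(k) = k*(k + 7)/6.
Check: Δs_k = -3/(k**2 + 13*k + 42). ✓
Telescope: S(n) = s_(n+1) − s_(1) = (-n - 1)/(2*(n + 7)) − (-1/14) = -3*n/(7*n + 49).

S(n) = -3*n/(7*n + 49)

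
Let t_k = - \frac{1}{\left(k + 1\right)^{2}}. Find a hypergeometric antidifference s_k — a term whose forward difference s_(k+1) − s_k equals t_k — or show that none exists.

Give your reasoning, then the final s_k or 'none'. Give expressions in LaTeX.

The ratio is (k + 1)**2/(k + 2)**2.
Normal form (A,B,C) = (k**2 + 2*k + 1, k**2 + 4*k + 4, 1).
Set up (k**2 + 2*k + 1)·f(k+1) − (k**2 + 2*k + 1)·f(k) − (1) = 0.
d = 0 from the (2,2,0) case.
Generic f = c0 gives residual -1; -1 = 0 cannot hold, so t_k is not Gosper-summable.

none (Gosper's algorithm certifies no s_k)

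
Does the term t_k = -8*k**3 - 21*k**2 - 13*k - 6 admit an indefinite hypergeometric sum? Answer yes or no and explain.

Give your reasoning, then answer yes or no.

t_(k+1)/t_k = (8*k**3 + 45*k**2 + 79*k + 48)/(8*k**3 + 21*k**2 + 13*k + 6).
Factor: A=1; B=1; C=k**3 + 21*k**2/8 + 13*k/8 + 3/4.
f must satisfy (1)·f(k+1) − (1)·f(k) = k**3 + 21*k**2/8 + 13*k/8 + 3/4.
Degrees (0,0,3) ⇒ d ≤ 4.
Solving with deg f ≤ 4: f(k) = k*(2*k**3 + 3*k**2 - 2*k + 3)/8.
So s_k = (B(k−1)f/C)·t_k = (k*(2*k**3 + 3*k**2 - 2*k + 3)/((k + 2)*(8*k**2 + 5*k + 3)))·t_k = k*(-2*k**3 - 3*k**2 + 2*k - 3).
s_(k+1) − s_k = -8*k**3 - 21*k**2 - 13*k - 6 = t_k.

Yes. s_k = k*(-2*k**3 - 3*k**2 + 2*k - 3).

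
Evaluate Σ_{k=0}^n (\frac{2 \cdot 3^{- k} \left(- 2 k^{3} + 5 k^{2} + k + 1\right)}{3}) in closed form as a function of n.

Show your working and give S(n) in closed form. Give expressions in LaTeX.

S(n) = 3^{- n - 1} \left(3^{n + 1} + 2 n^{3} + 4 n^{2} + 2 n - 1\right)

Compute t_(k+1)/t_k: get (2*k**3 + k**2 - 5*k - 5)/(3*(2*k**3 - 5*k**2 - k - 1)).
Take A(k)=1/3, B(k)=1, C(k)=k**3 - 5*k**2/2 - k/2 - 1/2.
Need (1/3)·f(k+1) − (1)·f(k) = k**3 - 5*k**2/2 - k/2 - 1/2.
deg f ≤ 3 (via 0,0,3).
Coefficient equations give f(k) = -3*(2*k**3 - 2*k**2 - 1)/4.
So s_k = (B(k−1)f/C)·t_k = (-3*(2*k**3 - 2*k**2 - 1)/(2*(2*k**3 - 5*k**2 - k - 1)))·t_k = (2*k**3 - 2*k**2 - 1)/3**k.
Verify: 2*(-2*k**3 + 5*k**2 + k + 1)/(3*3**k) matches t_k.
Evaluate: s_(n+1) = 3**(-n - 1)*(2*n**3 + 4*n**2 + 2*n - 1); subtract s_(0) = -1 ⇒ S(n) = 3**(-n - 1)*(3**(n + 1) + 2*n**3 + 4*n**2 + 2*n - 1).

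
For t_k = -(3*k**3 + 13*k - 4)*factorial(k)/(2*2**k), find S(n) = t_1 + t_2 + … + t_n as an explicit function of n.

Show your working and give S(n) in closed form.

r(k) = (k + 1)*(13*k + 3*(k + 1)**3 + 9)/(2*(3*k**3 + 13*k - 4)) after simplifying.
A = k/2 + 1/2, B = 1, C = k**3 + 13*k/3 - 4/3.
Set up (k/2 + 1/2)·f(k+1) − (1)·f(k) − (k**3 + 13*k/3 - 4/3) = 0.
Degrees (1,0,3) ⇒ d ≤ 2.
Match coefficients ⇒ f(k) = 2*(3*k**2 - 3*k + 4)/3.
So s_k = (B(k−1)f/C)·t_k = (2*(3*k**2 - 3*k + 4)/(3*k**3 + 13*k - 4))·t_k = -(3*k**2 - 3*k + 4)*factorial(k)/2**k.
s_(k+1) − s_k = -(3*k**3 + 13*k - 4)*factorial(k)/(2*2**k) = t_k.
Σ_(k=1)^n t_k = s_(n+1) − s_(1) = (-2**(-n - 1)*(3*n**2 + 3*n + 4)*factorial(n + 1)) − (-2), i.e. 2**(-n - 1)*(2**(n + 2) - 3*n**3*factorial(n) - 6*n**2*factorial(n) - 7*n*factorial(n) - 4*factorial(n)).

S(n) = 2**(-n - 1)*(2**(n + 2) - 3*n**3*factorial(n) - 6*n**2*factorial(n) - 7*n*factorial(n) - 4*factorial(n))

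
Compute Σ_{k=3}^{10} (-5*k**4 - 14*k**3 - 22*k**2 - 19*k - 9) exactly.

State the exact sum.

Step 1: r(k) = (5*k**4 + 34*k**3 + 94*k**2 + 125*k + 69)/(5*k**4 + 14*k**3 + 22*k**2 + 19*k + 9).
Normal form (A,B,C) = (1, 1, k**4 + 14*k**3/5 + 22*k**2/5 + 19*k/5 + 9/5).
f must satisfy (1)·f(k+1) − (1)·f(k) = k**4 + 14*k**3/5 + 22*k**2/5 + 19*k/5 + 9/5.
Degrees (0,0,4) ⇒ d ≤ 5.
Solve for f: f(k) = k*(k**4 + k**3 + 2*k**2 + 2*k + 3)/5 (degree 5 ≤ 5).
Get s_k = R·t_k = k*(-k**4 - k**3 - 2*k**2 - 2*k - 3) with R(k) = B(k−1)f(k)/C(k) = k*(k**4 + k**3 + 2*k**2 + 2*k + 3)/(5*k**4 + 14*k**3 + 22*k**2 + 19*k + 9).
Δs = -5*k**4 - 14*k**3 - 22*k**2 - 19*k - 9, as required.
Telescoping: Σ = s_(11) − s_(3) = -178629 − (-405) = -178224.

Σ = -178224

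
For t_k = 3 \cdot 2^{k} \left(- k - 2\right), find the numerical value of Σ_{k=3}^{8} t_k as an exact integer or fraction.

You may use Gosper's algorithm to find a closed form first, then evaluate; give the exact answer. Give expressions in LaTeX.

Σ = -13752

Step 1: r(k) = 2*(k + 3)/(k + 2).
Factor: A=2; B=1; C=k + 2.
Need (2)·f(k+1) − (1)·f(k) = k + 2.
d = 1 from the (0,0,1) case.
A polynomial solution: f(k) = k.
So s_k = (B(k−1)f/C)·t_k = (k/(k + 2))·t_k = -3*2**k*k.
Verify: 3*2**k*(-k - 2) matches t_k.
Evaluate s at k=9 and k=3: -13824 and -72; difference -13752.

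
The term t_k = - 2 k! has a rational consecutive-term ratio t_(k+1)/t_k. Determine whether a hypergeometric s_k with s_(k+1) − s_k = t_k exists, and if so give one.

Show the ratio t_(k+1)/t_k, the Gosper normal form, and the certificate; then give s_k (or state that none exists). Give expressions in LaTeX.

none (Gosper's algorithm certifies no s_k)

r(k) = k + 1 after simplifying.
Gosper form: A/B · C(k+1)/C(k) with A=k + 1, B=1, C=1.
Solve (k + 1)·f(k+1) − (1)·f(k) = 1.
Degrees (1,0,0) ⇒ d ≤ -1.
d = -1 < 0 ⇒ no nonzero polynomial f; not summable.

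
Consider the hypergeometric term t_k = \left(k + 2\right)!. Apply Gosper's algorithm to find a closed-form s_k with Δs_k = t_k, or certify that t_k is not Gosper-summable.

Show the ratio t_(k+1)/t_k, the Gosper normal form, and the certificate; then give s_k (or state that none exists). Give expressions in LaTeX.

no hypergeometric antidifference exists

The ratio is k + 3.
So A=k + 3 and B=1, with C=1.
Need (k + 3)·f(k+1) − (1)·f(k) = 1.
Bound: deg f ≤ -1.
d = -1 < 0 ⇒ no nonzero polynomial f; not summable.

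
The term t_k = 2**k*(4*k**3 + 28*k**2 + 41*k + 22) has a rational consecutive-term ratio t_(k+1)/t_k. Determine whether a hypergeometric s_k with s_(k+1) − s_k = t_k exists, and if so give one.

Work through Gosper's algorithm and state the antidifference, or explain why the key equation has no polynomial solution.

s_k = 2**k*(4*k**3 + 4*k**2 + k + 4)

r(k) = 2*(4*k**3 + 40*k**2 + 109*k + 95)/(4*k**3 + 28*k**2 + 41*k + 22) after simplifying.
Normal form (A,B,C) = (2, 1, k**3 + 7*k**2 + 41*k/4 + 11/2).
Solve (2)·f(k+1) − (1)·f(k) = k**3 + 7*k**2 + 41*k/4 + 11/2.
d = 3 from the (0,0,3) case.
Match coefficients ⇒ f(k) = (4*k**3 + 4*k**2 + k + 4)/4.
Then R = B(k−1)f/C = (4*k**3 + 4*k**2 + k + 4)/(4*k**3 + 28*k**2 + 41*k + 22), so s_k = R(k)·t_k = 2**k*(4*k**3 + 4*k**2 + k + 4).
Verify: 2**k*(4*k**3 + 28*k**2 + 41*k + 22) matches t_k.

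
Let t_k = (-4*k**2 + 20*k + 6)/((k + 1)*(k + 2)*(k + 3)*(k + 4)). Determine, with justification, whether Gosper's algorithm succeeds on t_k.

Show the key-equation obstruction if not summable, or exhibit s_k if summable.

Yes. s_k = k*(k**2 + 18*k - 1)/(3*(k + 1)*(k + 2)*(k + 3)).

Ratio r(k) = (2*k**3 - 4*k**2 - 17*k - 11)/(2*k**3 - 53*k - 15).
Gosper form: A/B · C(k+1)/C(k) with A=k + 1, B=k + 5, C=k**2 - 5*k - 3/2.
Set up (k + 1)·f(k+1) − (k + 4)·f(k) − (k**2 - 5*k - 3/2) = 0.
deg f ≤ 3 (via 1,1,2).
Coefficient equations give f(k) = -k*(k**2 + 18*k - 1)/12.
R(k) = B(k−1)·f(k)/C(k) = -k*(k + 4)*(k**2 + 18*k - 1)/(6*(2*k**2 - 10*k - 3)); s_k = R·t_k = k*(k**2 + 18*k - 1)/(3*(k + 1)*(k + 2)*(k + 3)).
Verify: 2*(-2*k**2 + 10*k + 3)/(k**4 + 10*k**3 + 35*k**2 + 50*k + 24) matches t_k.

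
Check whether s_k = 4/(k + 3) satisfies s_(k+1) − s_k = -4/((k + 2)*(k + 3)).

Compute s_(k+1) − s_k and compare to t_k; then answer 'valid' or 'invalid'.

s_(k+1) = 4/(k + 4)
s_(k+1) − s_k = -4/((k + 3)*(k + 4))
(s_(k+1) − s_k) − t_k = 8/(k**3 + 9*k**2 + 26*k + 24)

Invalid: residual 8/(k**3 + 9*k**2 + 26*k + 24) ≠ 0.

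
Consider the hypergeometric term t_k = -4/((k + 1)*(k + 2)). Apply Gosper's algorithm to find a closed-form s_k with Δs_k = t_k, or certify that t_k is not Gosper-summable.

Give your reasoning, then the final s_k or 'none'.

r(k) = (k + 1)/(k + 3) after simplifying.
A = k + 1, B = k + 3, C = 1.
f must satisfy (k + 1)·f(k+1) − (k + 2)·f(k) = 1.
d = 1 from the (1,1,0) case.
Match coefficients ⇒ f(k) = k.
Certificate R = B(k−1)f/C = k*(k + 2) gives s_k = -4*k/(k + 1).
Δs = -4/(k**2 + 3*k + 2), as required.

s_k = -4*k/(k + 1)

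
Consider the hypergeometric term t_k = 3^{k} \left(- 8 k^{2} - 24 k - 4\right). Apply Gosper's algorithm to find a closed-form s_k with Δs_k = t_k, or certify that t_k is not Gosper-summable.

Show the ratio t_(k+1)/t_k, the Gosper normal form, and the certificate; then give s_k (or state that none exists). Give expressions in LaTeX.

The ratio is 3*(2*k**2 + 10*k + 9)/(2*k**2 + 6*k + 1).
So A=3 and B=1, with C=k**2 + 3*k + 1/2.
f must satisfy (3)·f(k+1) − (1)·f(k) = k**2 + 3*k + 1/2.
deg f ≤ 2 (via 0,0,2).
Solve for f: f(k) = (k - 1)*(k + 1)/2 (degree 2 ≤ 2).
R(k) = B(k−1)·f(k)/C(k) = (k - 1)*(k + 1)/(2*k**2 + 6*k + 1); s_k = R·t_k = 4*3**k*(1 - k**2).
Verify: 4*3**k*(k**2 - 3*(k + 1)**2 + 2) matches t_k.

s_k = 4 \cdot 3^{k} \left(1 - k^{2}\right)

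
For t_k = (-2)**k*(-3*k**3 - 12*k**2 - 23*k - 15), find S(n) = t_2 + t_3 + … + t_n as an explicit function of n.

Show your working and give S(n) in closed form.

S(n) = -2*(-2)**n*n**3 - 10*(-2)**n*n**2 - 14*(-2)**n + 10*(-2)**(n + 1)*n - 92

t_(k+1)/t_k = 2*(-3*k**3 - 21*k**2 - 56*k - 53)/(3*k**3 + 12*k**2 + 23*k + 15).
A = -2, B = 1, C = k**3 + 4*k**2 + 23*k/3 + 5.
Key eq: (-2)·f(k+1) = (1)·f(k) + (k**3 + 4*k**2 + 23*k/3 + 5).
d = 3 from the (0,0,3) case.
Solving with deg f ≤ 3: f(k) = -(k**3 + 2*k**2 + 3*k + 1)/3.
Certificate R = B(k−1)f/C = -(k**3 + 2*k**2 + 3*k + 1)/(3*k**3 + 12*k**2 + 23*k + 15) gives s_k = (-2)**k*(k**3 + 2*k**2 + 3*k + 1).
s_(k+1) − s_k = (-2)**k*(-3*k**3 - 12*k**2 - 23*k - 15) = t_k.
Σ_(k=2)^n t_k = s_(n+1) − s_(2) = ((-2)**(n + 1)*(n**3 + 5*n**2 + 10*n + 7)) − (92), i.e. -2*(-2)**n*n**3 - 10*(-2)**n*n**2 - 14*(-2)**n + 10*(-2)**(n + 1)*n - 92.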